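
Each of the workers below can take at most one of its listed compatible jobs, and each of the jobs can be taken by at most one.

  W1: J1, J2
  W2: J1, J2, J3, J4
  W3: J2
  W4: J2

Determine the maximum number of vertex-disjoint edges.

3

Unit-capacity flow: source→left, listed edges, right→sink; max matching = max flow.
Augmenting path W1→J1 (+1); matched 1.
Augmenting path W2→J2 (+1); matched 2.
Augmenting path W3→J2→W2→J3 (+1); matched 3.
No augmenting path remains; maximum matching = 3.
König certificate: {W1, W2, J2} is a vertex cover of size 3 (every listed pair touches it), so no matching can be larger.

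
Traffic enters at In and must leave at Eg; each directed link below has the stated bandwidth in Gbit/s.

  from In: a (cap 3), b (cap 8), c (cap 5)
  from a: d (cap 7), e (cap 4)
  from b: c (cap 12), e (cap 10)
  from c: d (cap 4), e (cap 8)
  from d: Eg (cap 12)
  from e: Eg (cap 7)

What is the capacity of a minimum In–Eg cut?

14

Augment In→a→d→Eg: bottleneck 3, flow now 3.
Augment In→b→e→Eg: bottleneck 7, flow now 10.
Augment In→c→d→Eg: bottleneck 4, flow now 14.
No augmenting path remains; maximum flow = 14.
By max-flow min-cut, the minimum cut capacity equals the max flow.
In the residual graph, reachable from In: {In, b, c, e}.
Min-cut edges: In→a (3), c→d (4), e→Eg (7); capacity 3 + 4 + 7 = 14.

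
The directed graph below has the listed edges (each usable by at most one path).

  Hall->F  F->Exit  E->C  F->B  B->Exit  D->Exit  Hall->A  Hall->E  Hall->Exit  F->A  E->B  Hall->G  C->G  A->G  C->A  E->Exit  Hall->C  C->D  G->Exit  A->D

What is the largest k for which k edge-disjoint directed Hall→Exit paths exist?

5

Assign every edge capacity 1; by Menger, the answer equals the max flow.
Path Hall→Exit (+1); total 1.
Path Hall→E→Exit (+1); total 2.
Path Hall→F→Exit (+1); total 3.
Path Hall→G→Exit (+1); total 4.
Path Hall→A→D→Exit (+1); total 5.
No residual Hall→Exit path; max flow = 5.
Certifying cut of size 5: {D→Exit, G→Exit, Hall→E, Hall→Exit, Hall→F}.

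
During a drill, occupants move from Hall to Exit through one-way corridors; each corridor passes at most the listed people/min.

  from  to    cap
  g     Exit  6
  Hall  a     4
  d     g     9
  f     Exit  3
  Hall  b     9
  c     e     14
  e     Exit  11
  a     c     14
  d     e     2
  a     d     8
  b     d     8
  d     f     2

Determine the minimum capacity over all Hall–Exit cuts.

12

Augment Hall→a→c→e→Exit: bottleneck 4, flow now 4.
Augment Hall→b→d→e→Exit: bottleneck 2, flow now 6.
Augment Hall→b→d→f→Exit: bottleneck 2, flow now 8.
Augment Hall→b→d→g→Exit: bottleneck 4, flow now 12.
No augmenting path remains; maximum flow = 12.
By max-flow min-cut, the minimum cut capacity equals the max flow.
In the residual graph, reachable from Hall: {Hall, b}.
Min-cut edges: Hall→a (4), b→d (8); capacity 4 + 8 = 12.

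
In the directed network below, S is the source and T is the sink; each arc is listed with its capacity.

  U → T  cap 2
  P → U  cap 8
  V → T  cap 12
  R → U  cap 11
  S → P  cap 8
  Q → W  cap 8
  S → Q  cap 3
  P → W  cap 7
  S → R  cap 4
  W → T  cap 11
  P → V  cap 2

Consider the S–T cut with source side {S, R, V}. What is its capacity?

Edges leaving {S, R, V}: S→P (8), S→Q (3), R→U (11), V→T (12).
Cut capacity = 8 + 3 + 11 + 12 = 34.

34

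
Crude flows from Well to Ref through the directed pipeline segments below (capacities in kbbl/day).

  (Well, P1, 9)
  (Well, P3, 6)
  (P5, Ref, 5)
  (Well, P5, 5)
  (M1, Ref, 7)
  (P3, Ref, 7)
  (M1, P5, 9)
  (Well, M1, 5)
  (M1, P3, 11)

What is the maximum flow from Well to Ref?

16

Augment Well→M1→Ref: bottleneck 5, flow now 5.
Augment Well→P3→Ref: bottleneck 6, flow now 11.
Augment Well→P5→Ref: bottleneck 5, flow now 16.
No augmenting path remains; maximum flow = 16.
In the residual graph, reachable from Well: {Well, P1}.
Min-cut edges: Well→M1 (5), Well→P3 (6), Well→P5 (5); capacity 5 + 6 + 5 = 16.
This cut is saturated, so no flow can exceed 16.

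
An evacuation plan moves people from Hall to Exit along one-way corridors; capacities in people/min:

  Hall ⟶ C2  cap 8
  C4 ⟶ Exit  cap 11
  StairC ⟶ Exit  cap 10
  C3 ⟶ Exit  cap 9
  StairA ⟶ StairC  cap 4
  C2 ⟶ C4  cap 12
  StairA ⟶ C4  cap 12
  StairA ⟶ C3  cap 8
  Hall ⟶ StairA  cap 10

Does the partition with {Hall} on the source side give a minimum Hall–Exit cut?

Given cut capacity: 8 + 10 = 18.
Augment Hall→C2→C4→Exit: bottleneck 8, flow now 8.
Augment Hall→StairA→C3→Exit: bottleneck 8, flow now 16.
Augment Hall→StairA→C4→Exit: bottleneck 2, flow now 18.
No augmenting path remains; maximum flow = 18.
Cut capacity 18 equals the max flow, so it is a minimum cut.

Yes — it is a minimum cut (capacity 18).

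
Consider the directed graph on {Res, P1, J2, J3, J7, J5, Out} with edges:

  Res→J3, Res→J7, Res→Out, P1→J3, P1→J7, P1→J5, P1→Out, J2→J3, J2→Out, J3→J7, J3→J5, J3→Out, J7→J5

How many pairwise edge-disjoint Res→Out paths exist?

Assign every edge capacity 1; by Menger, the answer equals the max flow.
Path Res→Out (+1); total 1.
Path Res→J3→Out (+1); total 2.
No residual Res→Out path; max flow = 2.
Certifying cut of size 2: {Res→J3, Res→Out}.

2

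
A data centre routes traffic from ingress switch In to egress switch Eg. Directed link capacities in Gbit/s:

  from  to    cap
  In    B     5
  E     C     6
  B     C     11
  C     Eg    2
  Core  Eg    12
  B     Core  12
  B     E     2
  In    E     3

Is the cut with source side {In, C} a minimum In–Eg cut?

Given cut capacity: 5 + 3 + 2 = 10.
Augment In→B→Core→Eg: bottleneck 5, flow now 5.
Augment In→E→C→Eg: bottleneck 2, flow now 7.
No augmenting path remains; maximum flow = 7.
In the residual graph, reachable from In: {In, E, C}.
Min-cut edges: In→B (5), C→Eg (2); capacity 5 + 2 = 7.
Cut capacity 10 exceeds the max flow 7, so it is not minimum.

No — its capacity is 10, but the minimum cut has capacity 7.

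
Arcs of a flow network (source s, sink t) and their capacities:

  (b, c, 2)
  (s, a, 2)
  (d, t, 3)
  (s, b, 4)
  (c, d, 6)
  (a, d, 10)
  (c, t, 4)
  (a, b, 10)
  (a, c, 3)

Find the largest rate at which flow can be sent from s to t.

4

Augment s→a→c→t: bottleneck 2, flow now 2.
Augment s→b→c→t: bottleneck 2, flow now 4.
No augmenting path remains; maximum flow = 4.
In the residual graph, reachable from s: {s, b}.
Min-cut edges: s→a (2), b→c (2); capacity 2 + 2 = 4.
This cut is saturated, so no flow can exceed 4.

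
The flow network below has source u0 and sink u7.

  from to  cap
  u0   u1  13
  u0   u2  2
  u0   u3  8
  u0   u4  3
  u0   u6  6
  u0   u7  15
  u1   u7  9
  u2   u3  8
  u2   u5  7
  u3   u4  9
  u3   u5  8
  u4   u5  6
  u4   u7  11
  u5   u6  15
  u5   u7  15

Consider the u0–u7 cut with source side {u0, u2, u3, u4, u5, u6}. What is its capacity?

Edges leaving {u0, u2, u3, u4, u5, u6}: u0→u1 (13), u0→u7 (15), u4→u7 (11), u5→u7 (15).
Cut capacity = 13 + 15 + 11 + 15 = 54.

54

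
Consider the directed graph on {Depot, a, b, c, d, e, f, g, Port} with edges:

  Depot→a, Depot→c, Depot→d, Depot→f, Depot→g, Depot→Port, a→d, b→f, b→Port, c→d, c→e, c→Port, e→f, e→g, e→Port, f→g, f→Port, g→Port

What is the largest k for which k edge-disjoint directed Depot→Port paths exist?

Assign every edge capacity 1; by Menger, the answer equals the max flow.
Path Depot→Port (+1); total 1.
Path Depot→c→Port (+1); total 2.
Path Depot→f→Port (+1); total 3.
Path Depot→g→Port (+1); total 4.
No residual Depot→Port path; max flow = 4.
Certifying cut of size 4: {Depot→Port, Depot→c, Depot→f, Depot→g}.

4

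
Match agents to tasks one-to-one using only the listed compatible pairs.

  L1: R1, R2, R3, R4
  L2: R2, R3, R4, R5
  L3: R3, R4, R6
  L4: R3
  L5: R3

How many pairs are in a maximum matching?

Unit-capacity flow: source→left, listed edges, right→sink; max matching = max flow.
Augmenting path L1→R1 (+1); matched 1.
Augmenting path L2→R2 (+1); matched 2.
Augmenting path L3→R3 (+1); matched 3.
Augmenting path L4→R3→L3→R4 (+1); matched 4.
No augmenting path remains; maximum matching = 4.
König certificate: {L1, L2, L3, R3} is a vertex cover of size 4 (every listed pair touches it), so no matching can be larger.

4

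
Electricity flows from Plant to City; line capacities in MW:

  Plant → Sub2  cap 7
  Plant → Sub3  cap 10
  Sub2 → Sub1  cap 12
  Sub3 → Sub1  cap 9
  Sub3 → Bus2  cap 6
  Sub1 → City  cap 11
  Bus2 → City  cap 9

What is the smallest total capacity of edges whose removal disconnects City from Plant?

Augment Plant→Sub2→Sub1→City: bottleneck 7, flow now 7.
Augment Plant→Sub3→Sub1→City: bottleneck 4, flow now 11.
Augment Plant→Sub3→Bus2→City: bottleneck 6, flow now 17.
No augmenting path remains; maximum flow = 17.
By max-flow min-cut, the minimum cut capacity equals the max flow.
In the residual graph, reachable from Plant: {Plant}.
Min-cut edges: Plant→Sub2 (7), Plant→Sub3 (10); capacity 7 + 10 = 17.

17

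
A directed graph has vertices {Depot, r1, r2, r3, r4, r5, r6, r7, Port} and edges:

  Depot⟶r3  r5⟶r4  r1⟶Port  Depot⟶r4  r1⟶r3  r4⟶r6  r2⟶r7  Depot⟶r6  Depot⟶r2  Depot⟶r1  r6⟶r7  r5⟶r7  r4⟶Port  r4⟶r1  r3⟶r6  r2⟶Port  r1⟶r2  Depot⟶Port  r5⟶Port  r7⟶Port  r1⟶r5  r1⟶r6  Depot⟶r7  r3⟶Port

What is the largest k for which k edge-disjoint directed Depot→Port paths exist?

6

Assign every edge capacity 1; by Menger, the answer equals the max flow.
Path Depot→Port (+1); total 1.
Path Depot→r1→Port (+1); total 2.
Path Depot→r2→Port (+1); total 3.
Path Depot→r3→Port (+1); total 4.
Path Depot→r4→Port (+1); total 5.
Path Depot→r7→Port (+1); total 6.
No residual Depot→Port path; max flow = 6.
Certifying cut of size 6: {Depot→Port, Depot→r1, Depot→r2, Depot→r3, Depot→r4, r7→Port}.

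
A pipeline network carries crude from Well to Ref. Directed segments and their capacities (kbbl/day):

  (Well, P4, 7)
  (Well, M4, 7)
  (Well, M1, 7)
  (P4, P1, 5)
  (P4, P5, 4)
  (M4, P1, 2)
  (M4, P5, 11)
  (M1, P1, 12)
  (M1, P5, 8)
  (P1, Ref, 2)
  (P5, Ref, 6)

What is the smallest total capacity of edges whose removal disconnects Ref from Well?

Augment Well→P4→P1→Ref: bottleneck 2, flow now 2.
Augment Well→P4→P5→Ref: bottleneck 4, flow now 6.
Augment Well→M4→P5→Ref: bottleneck 2, flow now 8.
No augmenting path remains; maximum flow = 8.
By max-flow min-cut, the minimum cut capacity equals the max flow.
In the residual graph, reachable from Well: {Well, P4, M4, M1, P1, P5}.
Min-cut edges: P1→Ref (2), P5→Ref (6); capacity 2 + 6 = 8.

8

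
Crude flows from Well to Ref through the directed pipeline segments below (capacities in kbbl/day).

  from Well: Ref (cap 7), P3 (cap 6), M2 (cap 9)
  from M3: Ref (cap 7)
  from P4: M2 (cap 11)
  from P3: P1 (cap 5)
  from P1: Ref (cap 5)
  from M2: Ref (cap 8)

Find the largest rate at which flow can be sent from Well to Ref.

20

Augment Well→Ref: bottleneck 7, flow now 7.
Augment Well→M2→Ref: bottleneck 8, flow now 15.
Augment Well→P3→P1→Ref: bottleneck 5, flow now 20.
No augmenting path remains; maximum flow = 20.
In the residual graph, reachable from Well: {Well, P3, M2}.
Min-cut edges: Well→Ref (7), P3→P1 (5), M2→Ref (8); capacity 7 + 5 + 8 = 20.
This cut is saturated, so no flow can exceed 20.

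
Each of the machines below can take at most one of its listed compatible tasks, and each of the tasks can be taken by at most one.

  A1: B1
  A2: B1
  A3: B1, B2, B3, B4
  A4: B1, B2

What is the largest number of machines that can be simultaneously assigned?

3

Unit-capacity flow: source→left, listed edges, right→sink; max matching = max flow.
Augmenting path A1→B1 (+1); matched 1.
Augmenting path A3→B2 (+1); matched 2.
Augmenting path A4→B2→A3→B3 (+1); matched 3.
No augmenting path remains; maximum matching = 3.
König certificate: {A3, A4, B1} is a vertex cover of size 3 (every listed pair touches it), so no matching can be larger.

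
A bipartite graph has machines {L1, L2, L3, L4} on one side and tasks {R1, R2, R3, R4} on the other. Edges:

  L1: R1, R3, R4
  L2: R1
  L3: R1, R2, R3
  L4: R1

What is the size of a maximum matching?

Unit-capacity flow: source→left, listed edges, right→sink; max matching = max flow.
Augmenting path L1→R1 (+1); matched 1.
Augmenting path L3→R2 (+1); matched 2.
Augmenting path L2→R1→L1→R3 (+1); matched 3.
No augmenting path remains; maximum matching = 3.
König certificate: {L1, L3, R1} is a vertex cover of size 3 (every listed pair touches it), so no matching can be larger.

3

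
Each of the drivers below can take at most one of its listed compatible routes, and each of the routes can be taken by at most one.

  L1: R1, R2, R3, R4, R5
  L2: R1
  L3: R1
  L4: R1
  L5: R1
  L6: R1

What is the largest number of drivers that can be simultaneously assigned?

Unit-capacity flow: source→left, listed edges, right→sink; max matching = max flow.
Augmenting path L1→R1 (+1); matched 1.
Augmenting path L2→R1→L1→R2 (+1); matched 2.
No augmenting path remains; maximum matching = 2.
König certificate: {L1, R1} is a vertex cover of size 2 (every listed pair touches it), so no matching can be larger.

2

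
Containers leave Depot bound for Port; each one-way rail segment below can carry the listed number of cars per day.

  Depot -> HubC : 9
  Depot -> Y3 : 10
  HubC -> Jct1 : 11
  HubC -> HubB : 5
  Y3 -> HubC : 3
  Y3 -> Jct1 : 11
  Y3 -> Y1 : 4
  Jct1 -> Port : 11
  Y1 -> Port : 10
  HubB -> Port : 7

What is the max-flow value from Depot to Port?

Augment Depot→HubC→Jct1→Port: bottleneck 9, flow now 9.
Augment Depot→Y3→Jct1→Port: bottleneck 2, flow now 11.
Augment Depot→Y3→Y1→Port: bottleneck 4, flow now 15.
Augment Depot→Y3→HubC→HubB→Port: bottleneck 3, flow now 18.
Augment Depot→Y3→Jct1→HubC→HubB→Port: bottleneck 1, flow now 19. (uses reverse residual edge)
No augmenting path remains; maximum flow = 19.
In the residual graph, reachable from Depot: {Depot}.
Min-cut edges: Depot→HubC (9), Depot→Y3 (10); capacity 9 + 10 = 19.
This cut is saturated, so no flow can exceed 19.

19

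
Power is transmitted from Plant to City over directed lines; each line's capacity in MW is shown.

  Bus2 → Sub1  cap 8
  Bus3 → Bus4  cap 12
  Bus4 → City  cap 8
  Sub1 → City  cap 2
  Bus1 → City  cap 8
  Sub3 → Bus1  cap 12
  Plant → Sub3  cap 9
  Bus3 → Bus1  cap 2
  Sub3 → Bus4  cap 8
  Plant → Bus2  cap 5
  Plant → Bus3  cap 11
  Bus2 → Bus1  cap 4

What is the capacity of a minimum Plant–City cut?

Augment Plant→Sub3→Bus1→City: bottleneck 8, flow now 8.
Augment Plant→Sub3→Bus4→City: bottleneck 1, flow now 9.
Augment Plant→Bus3→Bus4→City: bottleneck 7, flow now 16.
Augment Plant→Bus2→Sub1→City: bottleneck 2, flow now 18.
No augmenting path remains; maximum flow = 18.
By max-flow min-cut, the minimum cut capacity equals the max flow.
In the residual graph, reachable from Plant: {Plant, Sub3, Bus3, Bus2, Sub1, Bus1, Bus4}.
Min-cut edges: Sub1→City (2), Bus1→City (8), Bus4→City (8); capacity 2 + 8 + 8 = 18.

18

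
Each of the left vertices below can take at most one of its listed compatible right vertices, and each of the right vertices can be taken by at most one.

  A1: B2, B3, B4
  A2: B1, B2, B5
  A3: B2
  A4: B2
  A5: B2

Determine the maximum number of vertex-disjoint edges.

Unit-capacity flow: source→left, listed edges, right→sink; max matching = max flow.
Augmenting path A1→B2 (+1); matched 1.
Augmenting path A2→B1 (+1); matched 2.
Augmenting path A3→B2→A1→B3 (+1); matched 3.
No augmenting path remains; maximum matching = 3.
König certificate: {A1, A2, B2} is a vertex cover of size 3 (every listed pair touches it), so no matching can be larger.

3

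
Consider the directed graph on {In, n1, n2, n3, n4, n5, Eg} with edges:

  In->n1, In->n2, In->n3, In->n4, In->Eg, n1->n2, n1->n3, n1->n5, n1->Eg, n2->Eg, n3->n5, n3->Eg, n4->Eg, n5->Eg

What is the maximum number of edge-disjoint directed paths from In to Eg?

5

Assign every edge capacity 1; by Menger, the answer equals the max flow.
Path In→Eg (+1); total 1.
Path In→n1→Eg (+1); total 2.
Path In→n2→Eg (+1); total 3.
Path In→n3→Eg (+1); total 4.
Path In→n4→Eg (+1); total 5.
No residual In→Eg path; max flow = 5.
Certifying cut of size 5: {In→Eg, In→n1, In→n2, In→n3, In→n4}.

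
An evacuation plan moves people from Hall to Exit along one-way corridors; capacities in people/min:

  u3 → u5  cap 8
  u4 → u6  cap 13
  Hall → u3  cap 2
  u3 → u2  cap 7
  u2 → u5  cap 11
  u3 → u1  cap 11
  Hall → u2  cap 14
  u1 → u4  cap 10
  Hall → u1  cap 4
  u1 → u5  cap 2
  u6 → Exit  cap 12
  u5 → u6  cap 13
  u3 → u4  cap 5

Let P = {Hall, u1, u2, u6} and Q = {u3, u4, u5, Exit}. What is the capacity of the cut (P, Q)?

Edges leaving {Hall, u1, u2, u6}: Hall→u3 (2), u1→u4 (10), u1→u5 (2), u2→u5 (11), u6→Exit (12).
Cut capacity = 2 + 10 + 2 + 11 + 12 = 37.

37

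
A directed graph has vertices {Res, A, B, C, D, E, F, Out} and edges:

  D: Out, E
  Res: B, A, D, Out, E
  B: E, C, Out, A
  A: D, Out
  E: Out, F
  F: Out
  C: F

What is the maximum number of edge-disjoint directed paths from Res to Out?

5

Assign every edge capacity 1; by Menger, the answer equals the max flow.
Path Res→Out (+1); total 1.
Path Res→A→Out (+1); total 2.
Path Res→B→Out (+1); total 3.
Path Res→D→Out (+1); total 4.
Path Res→E→Out (+1); total 5.
No residual Res→Out path; max flow = 5.
Certifying cut of size 5: {Res→A, Res→B, Res→D, Res→E, Res→Out}.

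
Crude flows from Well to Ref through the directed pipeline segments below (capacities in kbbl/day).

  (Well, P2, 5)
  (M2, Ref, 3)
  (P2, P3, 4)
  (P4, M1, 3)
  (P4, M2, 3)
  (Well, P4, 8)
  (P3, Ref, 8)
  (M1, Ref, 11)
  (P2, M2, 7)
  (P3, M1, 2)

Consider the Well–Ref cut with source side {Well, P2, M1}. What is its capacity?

30

Edges leaving {Well, P2, M1}: Well→P4 (8), P2→P3 (4), P2→M2 (7), M1→Ref (11).
Cut capacity = 8 + 4 + 7 + 11 = 30.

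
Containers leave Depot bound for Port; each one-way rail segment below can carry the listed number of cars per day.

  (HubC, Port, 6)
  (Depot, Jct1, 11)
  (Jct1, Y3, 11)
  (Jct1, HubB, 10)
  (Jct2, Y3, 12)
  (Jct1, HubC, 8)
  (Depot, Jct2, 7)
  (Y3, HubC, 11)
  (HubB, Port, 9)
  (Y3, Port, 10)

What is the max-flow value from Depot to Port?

18

Augment Depot→Jct2→Y3→Port: bottleneck 7, flow now 7.
Augment Depot→Jct1→HubB→Port: bottleneck 9, flow now 16.
Augment Depot→Jct1→HubC→Port: bottleneck 2, flow now 18.
No augmenting path remains; maximum flow = 18.
In the residual graph, reachable from Depot: {Depot}.
Min-cut edges: Depot→Jct2 (7), Depot→Jct1 (11); capacity 7 + 11 = 18.
This cut is saturated, so no flow can exceed 18.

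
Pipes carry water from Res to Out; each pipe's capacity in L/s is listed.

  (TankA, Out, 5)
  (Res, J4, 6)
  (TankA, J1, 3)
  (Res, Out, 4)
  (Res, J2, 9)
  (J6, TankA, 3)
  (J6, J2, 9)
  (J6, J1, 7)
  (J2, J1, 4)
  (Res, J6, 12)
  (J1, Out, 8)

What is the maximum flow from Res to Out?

15

Augment Res→Out: bottleneck 4, flow now 4.
Augment Res→J6→TankA→Out: bottleneck 3, flow now 7.
Augment Res→J6→J1→Out: bottleneck 7, flow now 14.
Augment Res→J2→J1→Out: bottleneck 1, flow now 15.
No augmenting path remains; maximum flow = 15.
In the residual graph, reachable from Res: {Res, J6, J4, J2, J1}.
Min-cut edges: Res→Out (4), J6→TankA (3), J1→Out (8); capacity 4 + 3 + 8 = 15.
This cut is saturated, so no flow can exceed 15.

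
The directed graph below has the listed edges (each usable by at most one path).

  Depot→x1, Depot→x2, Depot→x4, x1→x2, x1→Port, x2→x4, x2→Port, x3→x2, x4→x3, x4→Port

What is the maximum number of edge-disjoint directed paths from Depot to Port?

Assign every edge capacity 1; by Menger, the answer equals the max flow.
Path Depot→x1→Port (+1); total 1.
Path Depot→x2→Port (+1); total 2.
Path Depot→x4→Port (+1); total 3.
No residual Depot→Port path; max flow = 3.
Certifying cut of size 3: {Depot→x1, Depot→x2, Depot→x4}.

3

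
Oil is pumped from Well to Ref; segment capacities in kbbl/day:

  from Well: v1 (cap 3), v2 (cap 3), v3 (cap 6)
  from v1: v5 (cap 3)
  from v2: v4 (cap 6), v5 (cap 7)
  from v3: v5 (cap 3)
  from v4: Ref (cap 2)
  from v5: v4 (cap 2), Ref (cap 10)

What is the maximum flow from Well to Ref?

9

Augment Well→v1→v5→Ref: bottleneck 3, flow now 3.
Augment Well→v2→v4→Ref: bottleneck 2, flow now 5.
Augment Well→v2→v5→Ref: bottleneck 1, flow now 6.
Augment Well→v3→v5→Ref: bottleneck 3, flow now 9.
No augmenting path remains; maximum flow = 9.
In the residual graph, reachable from Well: {Well, v3}.
Min-cut edges: Well→v1 (3), Well→v2 (3), v3→v5 (3); capacity 3 + 3 + 3 = 9.
This cut is saturated, so no flow can exceed 9.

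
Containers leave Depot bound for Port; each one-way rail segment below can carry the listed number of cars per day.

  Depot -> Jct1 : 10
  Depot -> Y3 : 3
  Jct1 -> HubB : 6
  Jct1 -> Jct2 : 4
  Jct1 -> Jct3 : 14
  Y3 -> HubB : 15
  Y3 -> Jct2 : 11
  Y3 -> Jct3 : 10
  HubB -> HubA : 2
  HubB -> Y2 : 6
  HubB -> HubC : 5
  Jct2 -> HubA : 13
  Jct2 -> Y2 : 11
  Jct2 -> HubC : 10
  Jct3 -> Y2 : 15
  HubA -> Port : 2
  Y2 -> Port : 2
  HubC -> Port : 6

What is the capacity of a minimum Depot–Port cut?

10

Augment Depot→Jct1→HubB→HubA→Port: bottleneck 2, flow now 2.
Augment Depot→Jct1→HubB→Y2→Port: bottleneck 2, flow now 4.
Augment Depot→Jct1→HubB→HubC→Port: bottleneck 2, flow now 6.
Augment Depot→Jct1→Jct2→HubC→Port: bottleneck 4, flow now 10.
No augmenting path remains; maximum flow = 10.
By max-flow min-cut, the minimum cut capacity equals the max flow.
In the residual graph, reachable from Depot: {Depot, Jct1, Y3, HubB, Jct2, Jct3, HubA, Y2, HubC}.
Min-cut edges: HubA→Port (2), Y2→Port (2), HubC→Port (6); capacity 2 + 2 + 6 = 10.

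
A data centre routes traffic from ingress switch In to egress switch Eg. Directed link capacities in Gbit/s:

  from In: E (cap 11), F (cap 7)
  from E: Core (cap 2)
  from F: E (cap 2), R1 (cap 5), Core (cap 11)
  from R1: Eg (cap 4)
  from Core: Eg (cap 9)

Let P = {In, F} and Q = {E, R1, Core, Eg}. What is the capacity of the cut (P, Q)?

29

Edges leaving {In, F}: In→E (11), F→E (2), F→R1 (5), F→Core (11).
Cut capacity = 11 + 2 + 5 + 11 = 29.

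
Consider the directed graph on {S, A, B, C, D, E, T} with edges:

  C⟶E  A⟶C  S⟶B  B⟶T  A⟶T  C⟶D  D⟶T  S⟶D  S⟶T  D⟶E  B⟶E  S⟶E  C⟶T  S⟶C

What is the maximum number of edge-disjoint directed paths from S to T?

4

Assign every edge capacity 1; by Menger, the answer equals the max flow.
Path S→T (+1); total 1.
Path S→B→T (+1); total 2.
Path S→C→T (+1); total 3.
Path S→D→T (+1); total 4.
No residual S→T path; max flow = 4.
Certifying cut of size 4: {S→B, S→C, S→D, S→T}.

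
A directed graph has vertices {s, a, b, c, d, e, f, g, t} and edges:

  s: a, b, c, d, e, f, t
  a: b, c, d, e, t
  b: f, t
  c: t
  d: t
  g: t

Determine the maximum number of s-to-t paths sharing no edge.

5

Assign every edge capacity 1; by Menger, the answer equals the max flow.
Path s→t (+1); total 1.
Path s→a→t (+1); total 2.
Path s→b→t (+1); total 3.
Path s→c→t (+1); total 4.
Path s→d→t (+1); total 5.
No residual s→t path; max flow = 5.
Certifying cut of size 5: {s→a, s→b, s→c, s→d, s→t}.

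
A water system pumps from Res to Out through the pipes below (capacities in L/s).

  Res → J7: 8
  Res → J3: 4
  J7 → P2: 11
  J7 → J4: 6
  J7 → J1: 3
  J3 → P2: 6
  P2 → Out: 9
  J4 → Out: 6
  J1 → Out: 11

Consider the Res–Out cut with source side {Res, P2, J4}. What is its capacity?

Edges leaving {Res, P2, J4}: Res→J7 (8), Res→J3 (4), P2→Out (9), J4→Out (6).
Cut capacity = 8 + 4 + 9 + 6 = 27.

27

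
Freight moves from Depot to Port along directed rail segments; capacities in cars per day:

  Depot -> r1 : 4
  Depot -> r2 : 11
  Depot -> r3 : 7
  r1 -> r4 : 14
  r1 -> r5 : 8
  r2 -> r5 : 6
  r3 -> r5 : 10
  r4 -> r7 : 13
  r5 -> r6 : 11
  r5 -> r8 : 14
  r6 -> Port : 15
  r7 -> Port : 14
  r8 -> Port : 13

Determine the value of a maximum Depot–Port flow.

17

Augment Depot→r1→r4→r7→Port: bottleneck 4, flow now 4.
Augment Depot→r2→r5→r6→Port: bottleneck 6, flow now 10.
Augment Depot→r3→r5→r6→Port: bottleneck 5, flow now 15.
Augment Depot→r3→r5→r8→Port: bottleneck 2, flow now 17.
No augmenting path remains; maximum flow = 17.
In the residual graph, reachable from Depot: {Depot, r2}.
Min-cut edges: Depot→r1 (4), Depot→r3 (7), r2→r5 (6); capacity 4 + 7 + 6 = 17.
This cut is saturated, so no flow can exceed 17.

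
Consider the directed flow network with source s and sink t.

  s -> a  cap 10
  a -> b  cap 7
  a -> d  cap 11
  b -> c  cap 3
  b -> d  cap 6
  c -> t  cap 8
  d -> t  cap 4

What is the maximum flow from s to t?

7

Augment s→a→d→t: bottleneck 4, flow now 4.
Augment s→a→b→c→t: bottleneck 3, flow now 7.
No augmenting path remains; maximum flow = 7.
In the residual graph, reachable from s: {s, a, b, d}.
Min-cut edges: b→c (3), d→t (4); capacity 3 + 4 = 7.
This cut is saturated, so no flow can exceed 7.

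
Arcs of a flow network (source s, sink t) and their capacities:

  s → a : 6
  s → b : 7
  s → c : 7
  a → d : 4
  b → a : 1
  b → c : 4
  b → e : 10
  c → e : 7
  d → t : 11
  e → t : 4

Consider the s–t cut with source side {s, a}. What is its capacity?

18

Edges leaving {s, a}: s→b (7), s→c (7), a→d (4).
Cut capacity = 7 + 7 + 4 = 18.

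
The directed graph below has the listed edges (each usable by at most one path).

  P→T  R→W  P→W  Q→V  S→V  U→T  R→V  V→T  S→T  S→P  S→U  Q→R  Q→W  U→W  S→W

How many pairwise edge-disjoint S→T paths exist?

Assign every edge capacity 1; by Menger, the answer equals the max flow.
Path S→T (+1); total 1.
Path S→P→T (+1); total 2.
Path S→U→T (+1); total 3.
Path S→V→T (+1); total 4.
No residual S→T path; max flow = 4.
Certifying cut of size 4: {S→P, S→T, S→U, S→V}.

4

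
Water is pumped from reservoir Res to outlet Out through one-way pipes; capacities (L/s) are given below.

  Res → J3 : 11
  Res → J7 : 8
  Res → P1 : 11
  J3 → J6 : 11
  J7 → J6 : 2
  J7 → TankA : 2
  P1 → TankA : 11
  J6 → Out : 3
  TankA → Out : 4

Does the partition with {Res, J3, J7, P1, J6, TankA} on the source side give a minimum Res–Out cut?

Given cut capacity: 3 + 4 = 7.
Augment Res→J3→J6→Out: bottleneck 3, flow now 3.
Augment Res→J7→TankA→Out: bottleneck 2, flow now 5.
Augment Res→P1→TankA→Out: bottleneck 2, flow now 7.
No augmenting path remains; maximum flow = 7.
Cut capacity 7 equals the max flow, so it is a minimum cut.

Yes — it is a minimum cut (capacity 7).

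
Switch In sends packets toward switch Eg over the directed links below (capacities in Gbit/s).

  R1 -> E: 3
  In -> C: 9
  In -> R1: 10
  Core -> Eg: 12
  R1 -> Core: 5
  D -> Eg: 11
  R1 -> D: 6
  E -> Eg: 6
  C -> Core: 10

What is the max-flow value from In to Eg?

19

Augment In→R1→D→Eg: bottleneck 6, flow now 6.
Augment In→R1→E→Eg: bottleneck 3, flow now 9.
Augment In→R1→Core→Eg: bottleneck 1, flow now 10.
Augment In→C→Core→Eg: bottleneck 9, flow now 19.
No augmenting path remains; maximum flow = 19.
In the residual graph, reachable from In: {In}.
Min-cut edges: In→R1 (10), In→C (9); capacity 10 + 9 = 19.
This cut is saturated, so no flow can exceed 19.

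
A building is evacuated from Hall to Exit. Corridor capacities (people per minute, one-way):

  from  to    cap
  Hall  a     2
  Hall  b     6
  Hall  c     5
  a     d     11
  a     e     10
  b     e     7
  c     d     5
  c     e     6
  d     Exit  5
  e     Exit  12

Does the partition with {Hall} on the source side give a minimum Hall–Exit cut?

Yes — it is a minimum cut (capacity 13).

Given cut capacity: 2 + 6 + 5 = 13.
Augment Hall→a→d→Exit: bottleneck 2, flow now 2.
Augment Hall→b→e→Exit: bottleneck 6, flow now 8.
Augment Hall→c→d→Exit: bottleneck 3, flow now 11.
Augment Hall→c→e→Exit: bottleneck 2, flow now 13.
No augmenting path remains; maximum flow = 13.
Cut capacity 13 equals the max flow, so it is a minimum cut.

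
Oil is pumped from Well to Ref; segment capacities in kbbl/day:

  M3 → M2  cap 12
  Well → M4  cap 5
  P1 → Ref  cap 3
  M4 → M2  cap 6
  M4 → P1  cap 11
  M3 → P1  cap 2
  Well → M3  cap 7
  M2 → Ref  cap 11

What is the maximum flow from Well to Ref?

12

Augment Well→M4→P1→Ref: bottleneck 3, flow now 3.
Augment Well→M4→M2→Ref: bottleneck 2, flow now 5.
Augment Well→M3→M2→Ref: bottleneck 7, flow now 12.
No augmenting path remains; maximum flow = 12.
In the residual graph, reachable from Well: {Well}.
Min-cut edges: Well→M4 (5), Well→M3 (7); capacity 5 + 7 = 12.
This cut is saturated, so no flow can exceed 12.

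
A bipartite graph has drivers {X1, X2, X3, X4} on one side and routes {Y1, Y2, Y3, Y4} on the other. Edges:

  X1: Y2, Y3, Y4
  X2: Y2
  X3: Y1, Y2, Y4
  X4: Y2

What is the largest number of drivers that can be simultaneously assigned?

Unit-capacity flow: source→left, listed edges, right→sink; max matching = max flow.
Augmenting path X1→Y2 (+1); matched 1.
Augmenting path X3→Y1 (+1); matched 2.
Augmenting path X2→Y2→X1→Y3 (+1); matched 3.
No augmenting path remains; maximum matching = 3.
König certificate: {X1, X3, Y2} is a vertex cover of size 3 (every listed pair touches it), so no matching can be larger.

3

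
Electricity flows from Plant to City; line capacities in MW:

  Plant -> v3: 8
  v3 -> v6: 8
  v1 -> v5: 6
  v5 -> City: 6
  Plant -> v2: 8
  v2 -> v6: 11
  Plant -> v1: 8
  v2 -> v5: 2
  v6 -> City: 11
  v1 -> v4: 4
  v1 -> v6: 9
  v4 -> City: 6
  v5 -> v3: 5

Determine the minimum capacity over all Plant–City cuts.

Augment Plant→v1→v4→City: bottleneck 4, flow now 4.
Augment Plant→v1→v5→City: bottleneck 4, flow now 8.
Augment Plant→v2→v5→City: bottleneck 2, flow now 10.
Augment Plant→v2→v6→City: bottleneck 6, flow now 16.
Augment Plant→v3→v6→City: bottleneck 5, flow now 21.
No augmenting path remains; maximum flow = 21.
By max-flow min-cut, the minimum cut capacity equals the max flow.
In the residual graph, reachable from Plant: {Plant, v2, v3, v6}.
Min-cut edges: Plant→v1 (8), v2→v5 (2), v6→City (11); capacity 8 + 2 + 11 = 21.

21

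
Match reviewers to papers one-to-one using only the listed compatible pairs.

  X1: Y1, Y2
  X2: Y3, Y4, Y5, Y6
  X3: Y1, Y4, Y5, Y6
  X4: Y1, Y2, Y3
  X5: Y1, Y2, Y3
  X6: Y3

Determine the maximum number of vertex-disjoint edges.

5

Unit-capacity flow: source→left, listed edges, right→sink; max matching = max flow.
Augmenting path X1→Y1 (+1); matched 1.
Augmenting path X2→Y3 (+1); matched 2.
Augmenting path X3→Y4 (+1); matched 3.
Augmenting path X4→Y2 (+1); matched 4.
Augmenting path X5→Y3→X2→Y5 (+1); matched 5.
No augmenting path remains; maximum matching = 5.
König certificate: {X2, X3, Y1, Y2, Y3} is a vertex cover of size 5 (every listed pair touches it), so no matching can be larger.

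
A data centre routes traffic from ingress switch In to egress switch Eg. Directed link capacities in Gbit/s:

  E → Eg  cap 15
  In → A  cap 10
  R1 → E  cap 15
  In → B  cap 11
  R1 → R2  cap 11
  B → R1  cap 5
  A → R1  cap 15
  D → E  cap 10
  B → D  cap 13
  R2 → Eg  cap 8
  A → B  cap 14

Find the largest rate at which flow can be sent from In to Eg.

21

Augment In→B→R1→R2→Eg: bottleneck 5, flow now 5.
Augment In→B→D→E→Eg: bottleneck 6, flow now 11.
Augment In→A→R1→R2→Eg: bottleneck 3, flow now 14.
Augment In→A→R1→E→Eg: bottleneck 7, flow now 21.
No augmenting path remains; maximum flow = 21.
In the residual graph, reachable from In: {In}.
Min-cut edges: In→B (11), In→A (10); capacity 11 + 10 = 21.
This cut is saturated, so no flow can exceed 21.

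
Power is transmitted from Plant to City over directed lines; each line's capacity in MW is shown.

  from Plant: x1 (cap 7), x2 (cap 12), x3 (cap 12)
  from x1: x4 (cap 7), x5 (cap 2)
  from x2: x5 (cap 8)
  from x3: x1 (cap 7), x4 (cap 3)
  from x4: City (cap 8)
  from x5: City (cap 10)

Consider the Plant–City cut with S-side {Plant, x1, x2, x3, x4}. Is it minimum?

Yes — it is a minimum cut (capacity 18).

Given cut capacity: 2 + 8 + 8 = 18.
Augment Plant→x1→x4→City: bottleneck 7, flow now 7.
Augment Plant→x2→x5→City: bottleneck 8, flow now 15.
Augment Plant→x3→x4→City: bottleneck 1, flow now 16.
Augment Plant→x3→x1→x5→City: bottleneck 2, flow now 18.
No augmenting path remains; maximum flow = 18.
Cut capacity 18 equals the max flow, so it is a minimum cut.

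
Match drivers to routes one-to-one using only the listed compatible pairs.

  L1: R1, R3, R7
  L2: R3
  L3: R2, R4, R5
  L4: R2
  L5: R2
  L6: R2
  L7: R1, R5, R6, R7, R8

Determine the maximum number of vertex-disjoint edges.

5

Unit-capacity flow: source→left, listed edges, right→sink; max matching = max flow.
Augmenting path L1→R1 (+1); matched 1.
Augmenting path L2→R3 (+1); matched 2.
Augmenting path L3→R2 (+1); matched 3.
Augmenting path L7→R5 (+1); matched 4.
Augmenting path L4→R2→L3→R4 (+1); matched 5.
No augmenting path remains; maximum matching = 5.
König certificate: {L1, L2, L3, L7, R2} is a vertex cover of size 5 (every listed pair touches it), so no matching can be larger.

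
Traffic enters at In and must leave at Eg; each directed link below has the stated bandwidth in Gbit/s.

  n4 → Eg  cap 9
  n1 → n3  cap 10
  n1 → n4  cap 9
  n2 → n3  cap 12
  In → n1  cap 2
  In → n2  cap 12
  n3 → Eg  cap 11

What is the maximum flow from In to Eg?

13

Augment In→n1→n3→Eg: bottleneck 2, flow now 2.
Augment In→n2→n3→Eg: bottleneck 9, flow now 11.
Augment In→n2→n3→n1→n4→Eg: bottleneck 2, flow now 13. (uses reverse residual edge)
No augmenting path remains; maximum flow = 13.
In the residual graph, reachable from In: {In, n2, n3}.
Min-cut edges: In→n1 (2), n3→Eg (11); capacity 2 + 11 = 13.
This cut is saturated, so no flow can exceed 13.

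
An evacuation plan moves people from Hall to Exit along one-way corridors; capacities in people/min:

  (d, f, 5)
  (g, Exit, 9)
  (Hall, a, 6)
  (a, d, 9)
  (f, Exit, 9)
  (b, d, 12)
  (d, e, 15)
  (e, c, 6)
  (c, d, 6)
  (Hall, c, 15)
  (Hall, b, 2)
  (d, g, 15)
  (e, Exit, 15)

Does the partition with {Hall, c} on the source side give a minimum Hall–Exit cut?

Given cut capacity: 6 + 2 + 6 = 14.
Augment Hall→a→d→e→Exit: bottleneck 6, flow now 6.
Augment Hall→b→d→e→Exit: bottleneck 2, flow now 8.
Augment Hall→c→d→e→Exit: bottleneck 6, flow now 14.
No augmenting path remains; maximum flow = 14.
Cut capacity 14 equals the max flow, so it is a minimum cut.

Yes — it is a minimum cut (capacity 14).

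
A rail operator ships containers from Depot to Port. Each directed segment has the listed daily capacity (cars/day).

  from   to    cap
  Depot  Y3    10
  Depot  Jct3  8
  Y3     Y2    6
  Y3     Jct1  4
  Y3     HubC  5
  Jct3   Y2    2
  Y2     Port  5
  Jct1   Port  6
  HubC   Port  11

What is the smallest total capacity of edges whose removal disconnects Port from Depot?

12

Augment Depot→Y3→Y2→Port: bottleneck 5, flow now 5.
Augment Depot→Y3→Jct1→Port: bottleneck 4, flow now 9.
Augment Depot→Y3→HubC→Port: bottleneck 1, flow now 10.
Augment Depot→Jct3→Y2→Y3→HubC→Port: bottleneck 2, flow now 12. (uses reverse residual edge)
No augmenting path remains; maximum flow = 12.
By max-flow min-cut, the minimum cut capacity equals the max flow.
In the residual graph, reachable from Depot: {Depot, Jct3}.
Min-cut edges: Depot→Y3 (10), Jct3→Y2 (2); capacity 10 + 2 = 12.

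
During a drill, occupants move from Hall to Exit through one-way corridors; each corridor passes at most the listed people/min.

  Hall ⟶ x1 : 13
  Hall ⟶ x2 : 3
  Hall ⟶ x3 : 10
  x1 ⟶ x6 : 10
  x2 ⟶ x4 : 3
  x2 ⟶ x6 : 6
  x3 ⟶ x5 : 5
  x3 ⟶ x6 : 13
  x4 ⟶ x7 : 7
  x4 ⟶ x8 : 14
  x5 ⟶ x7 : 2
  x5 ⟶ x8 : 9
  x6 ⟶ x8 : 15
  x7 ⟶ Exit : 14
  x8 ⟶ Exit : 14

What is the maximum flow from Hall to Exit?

19

Augment Hall→x1→x6→x8→Exit: bottleneck 10, flow now 10.
Augment Hall→x2→x4→x7→Exit: bottleneck 3, flow now 13.
Augment Hall→x3→x5→x7→Exit: bottleneck 2, flow now 15.
Augment Hall→x3→x5→x8→Exit: bottleneck 3, flow now 18.
Augment Hall→x3→x6→x8→Exit: bottleneck 1, flow now 19.
No augmenting path remains; maximum flow = 19.
In the residual graph, reachable from Hall: {Hall, x1, x3, x5, x6, x8}.
Min-cut edges: Hall→x2 (3), x5→x7 (2), x8→Exit (14); capacity 3 + 2 + 14 = 19.
This cut is saturated, so no flow can exceed 19.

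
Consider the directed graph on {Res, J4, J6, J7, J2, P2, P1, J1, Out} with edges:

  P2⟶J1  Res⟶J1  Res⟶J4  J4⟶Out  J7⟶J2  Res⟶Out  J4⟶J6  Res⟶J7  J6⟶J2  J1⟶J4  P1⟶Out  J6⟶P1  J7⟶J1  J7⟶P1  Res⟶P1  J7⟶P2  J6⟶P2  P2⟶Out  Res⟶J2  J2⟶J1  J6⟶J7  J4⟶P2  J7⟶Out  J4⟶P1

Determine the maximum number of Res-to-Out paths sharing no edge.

5

Assign every edge capacity 1; by Menger, the answer equals the max flow.
Path Res→Out (+1); total 1.
Path Res→J4→Out (+1); total 2.
Path Res→J7→Out (+1); total 3.
Path Res→P1→Out (+1); total 4.
Path Res→J1→J4→P2→Out (+1); total 5.
No residual Res→Out path; max flow = 5.
Certifying cut of size 5: {J1→J4, Res→J4, Res→J7, Res→Out, Res→P1}.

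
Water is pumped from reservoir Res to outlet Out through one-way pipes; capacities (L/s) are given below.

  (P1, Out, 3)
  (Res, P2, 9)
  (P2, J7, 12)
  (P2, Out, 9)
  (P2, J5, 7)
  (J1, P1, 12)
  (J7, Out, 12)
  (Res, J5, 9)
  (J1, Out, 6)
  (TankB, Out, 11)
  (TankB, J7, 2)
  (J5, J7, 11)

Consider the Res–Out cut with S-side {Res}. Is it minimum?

Yes — it is a minimum cut (capacity 18).

Given cut capacity: 9 + 9 = 18.
Augment Res→P2→Out: bottleneck 9, flow now 9.
Augment Res→J5→J7→Out: bottleneck 9, flow now 18.
No augmenting path remains; maximum flow = 18.
Cut capacity 18 equals the max flow, so it is a minimum cut.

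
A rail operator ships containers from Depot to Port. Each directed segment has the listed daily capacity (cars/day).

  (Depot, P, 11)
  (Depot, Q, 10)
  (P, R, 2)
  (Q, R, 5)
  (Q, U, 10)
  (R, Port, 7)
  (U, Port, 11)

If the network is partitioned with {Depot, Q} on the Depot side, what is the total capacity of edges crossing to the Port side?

26

Edges leaving {Depot, Q}: Depot→P (11), Q→R (5), Q→U (10).
Cut capacity = 11 + 5 + 10 = 26.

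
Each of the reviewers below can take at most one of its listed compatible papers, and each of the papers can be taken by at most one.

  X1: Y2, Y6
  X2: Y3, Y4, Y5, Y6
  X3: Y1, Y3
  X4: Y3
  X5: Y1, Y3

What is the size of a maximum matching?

4

Unit-capacity flow: source→left, listed edges, right→sink; max matching = max flow.
Augmenting path X1→Y2 (+1); matched 1.
Augmenting path X2→Y3 (+1); matched 2.
Augmenting path X3→Y1 (+1); matched 3.
Augmenting path X4→Y3→X2→Y4 (+1); matched 4.
No augmenting path remains; maximum matching = 4.
König certificate: {X1, X2, Y1, Y3} is a vertex cover of size 4 (every listed pair touches it), so no matching can be larger.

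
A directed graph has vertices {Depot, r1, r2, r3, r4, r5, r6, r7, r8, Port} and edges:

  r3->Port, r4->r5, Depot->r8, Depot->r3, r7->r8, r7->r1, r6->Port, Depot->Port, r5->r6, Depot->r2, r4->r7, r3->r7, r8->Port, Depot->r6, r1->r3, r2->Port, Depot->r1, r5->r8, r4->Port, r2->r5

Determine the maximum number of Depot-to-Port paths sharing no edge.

5

Assign every edge capacity 1; by Menger, the answer equals the max flow.
Path Depot→Port (+1); total 1.
Path Depot→r2→Port (+1); total 2.
Path Depot→r3→Port (+1); total 3.
Path Depot→r6→Port (+1); total 4.
Path Depot→r8→Port (+1); total 5.
No residual Depot→Port path; max flow = 5.
Certifying cut of size 5: {Depot→Port, Depot→r2, Depot→r6, r3→Port, r8→Port}.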